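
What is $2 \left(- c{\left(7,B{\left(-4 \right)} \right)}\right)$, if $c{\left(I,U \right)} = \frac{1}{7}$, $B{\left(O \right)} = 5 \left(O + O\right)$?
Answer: $- \frac{2}{7} \approx -0.28571$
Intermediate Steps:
$B{\left(O \right)} = 10 O$ ($B{\left(O \right)} = 5 \cdot 2 O = 10 O$)
$c{\left(I,U \right)} = \frac{1}{7}$
$2 \left(- c{\left(7,B{\left(-4 \right)} \right)}\right) = 2 \left(\left(-1\right) \frac{1}{7}\right) = 2 \left(- \frac{1}{7}\right) = - \frac{2}{7}$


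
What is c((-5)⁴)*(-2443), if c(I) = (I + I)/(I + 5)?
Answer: -43625/9 ≈ -4847.2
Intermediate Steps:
c(I) = 2*I/(5 + I) (c(I) = (2*I)/(5 + I) = 2*I/(5 + I))
c((-5)⁴)*(-2443) = (2*(-5)⁴/(5 + (-5)⁴))*(-2443) = (2*625/(5 + 625))*(-2443) = (2*625/630)*(-2443) = (2*625*(1/630))*(-2443) = (125/63)*(-2443) = -43625/9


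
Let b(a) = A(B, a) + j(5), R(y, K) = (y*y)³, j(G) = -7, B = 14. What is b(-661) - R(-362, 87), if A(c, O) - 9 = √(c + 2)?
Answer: -2250357012933178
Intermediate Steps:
A(c, O) = 9 + √(2 + c) (A(c, O) = 9 + √(c + 2) = 9 + √(2 + c))
R(y, K) = y⁶ (R(y, K) = (y²)³ = y⁶)
b(a) = 6 (b(a) = (9 + √(2 + 14)) - 7 = (9 + √16) - 7 = (9 + 4) - 7 = 13 - 7 = 6)
b(-661) - R(-362, 87) = 6 - 1*(-362)⁶ = 6 - 1*2250357012933184 = 6 - 2250357012933184 = -2250357012933178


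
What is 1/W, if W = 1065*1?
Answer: 1/1065 ≈ 0.00093897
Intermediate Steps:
W = 1065
1/W = 1/1065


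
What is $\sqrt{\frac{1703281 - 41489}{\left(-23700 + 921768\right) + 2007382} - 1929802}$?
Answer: $\frac{i \sqrt{162906883529103386}}{290545} \approx 1389.2 i$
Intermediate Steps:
$\sqrt{\frac{1703281 - 41489}{\left(-23700 + 921768\right) + 2007382} - 1929802} = \sqrt{\frac{1661792}{898068 + 2007382} - 1929802} = \sqrt{\frac{1661792}{2905450} - 1929802} = \sqrt{1661792 \cdot \frac{1}{2905450} - 1929802} = \sqrt{\frac{830896}{1452725} - 1929802} = \sqrt{- \frac{2803470779554}{1452725}} = \frac{i \sqrt{162906883529103386}}{290545}$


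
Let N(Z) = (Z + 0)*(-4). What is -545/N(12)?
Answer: 545/48 ≈ 11.354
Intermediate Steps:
N(Z) = -4*Z (N(Z) = Z*(-4) = -4*Z)
-545/N(12) = -545/((-4*12)) = -545/(-48) = -545*(-1/48) = 545/48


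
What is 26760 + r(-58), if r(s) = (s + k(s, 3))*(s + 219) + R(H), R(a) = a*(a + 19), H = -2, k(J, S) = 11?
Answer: 19159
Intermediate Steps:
R(a) = a*(19 + a)
r(s) = -34 + (11 + s)*(219 + s) (r(s) = (s + 11)*(s + 219) - 2*(19 - 2) = (11 + s)*(219 + s) - 2*17 = (11 + s)*(219 + s) - 34 = -34 + (11 + s)*(219 + s))
26760 + r(-58) = 26760 + (2375 + (-58)² + 230*(-58)) = 26760 + (2375 + 3364 - 13340) = 26760 - 7601 = 19159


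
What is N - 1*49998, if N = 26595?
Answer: -23403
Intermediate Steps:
N - 1*49998 = 26595 - 1*49998 = 26595 - 49998 = -23403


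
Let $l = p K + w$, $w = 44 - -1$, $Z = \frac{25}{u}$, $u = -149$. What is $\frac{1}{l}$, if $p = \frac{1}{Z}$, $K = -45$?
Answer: $\frac{5}{1566} \approx 0.0031928$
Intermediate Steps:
$Z = - \frac{25}{149}$ ($Z = \frac{25}{-149} = 25 \left(- \frac{1}{149}\right) = - \frac{25}{149} \approx -0.16779$)
$w = 45$ ($w = 44 + 1 = 45$)
$p = - \frac{149}{25}$ ($p = \frac{1}{- \frac{25}{149}} = - \frac{149}{25} \approx -5.96$)
$l = \frac{1566}{5}$ ($l = \left(- \frac{149}{25}\right) \left(-45\right) + 45 = \frac{1341}{5} + 45 = \frac{1566}{5} \approx 313.2$)
$\frac{1}{l} = \frac{1}{\frac{1566}{5}} = \frac{5}{1566}$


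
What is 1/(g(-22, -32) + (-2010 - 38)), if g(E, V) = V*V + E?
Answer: -1/1046 ≈ -0.00095602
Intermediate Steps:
g(E, V) = E + V**2 (g(E, V) = V**2 + E = E + V**2)
1/(g(-22, -32) + (-2010 - 38)) = 1/((-22 + (-32)**2) + (-2010 - 38)) = 1/((-22 + 1024) - 2048) = 1/(1002 - 2048) = 1/(-1046) = -1/1046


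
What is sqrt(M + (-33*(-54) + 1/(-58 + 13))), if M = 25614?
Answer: sqrt(6164095)/15 ≈ 165.52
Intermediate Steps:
sqrt(M + (-33*(-54) + 1/(-58 + 13))) = sqrt(25614 + (-33*(-54) + 1/(-58 + 13))) = sqrt(25614 + (1782 + 1/(-45))) = sqrt(25614 + (1782 - 1/45)) = sqrt(25614 + 80189/45) = sqrt(1232819/45) = sqrt(6164095)/15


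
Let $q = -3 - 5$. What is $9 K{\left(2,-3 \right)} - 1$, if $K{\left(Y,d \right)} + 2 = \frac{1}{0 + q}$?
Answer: $- \frac{161}{8} \approx -20.125$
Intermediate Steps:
$q = -8$
$K{\left(Y,d \right)} = - \frac{17}{8}$ ($K{\left(Y,d \right)} = -2 + \frac{1}{0 - 8} = -2 + \frac{1}{-8} = -2 - \frac{1}{8} = - \frac{17}{8}$)
$9 K{\left(2,-3 \right)} - 1 = 9 \left(- \frac{17}{8}\right) - 1 = - \frac{153}{8} - 1 = - \frac{161}{8}$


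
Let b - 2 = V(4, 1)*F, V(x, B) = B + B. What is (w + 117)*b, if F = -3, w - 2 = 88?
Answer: -828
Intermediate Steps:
w = 90 (w = 2 + 88 = 90)
V(x, B) = 2*B
b = -4 (b = 2 + (2*1)*(-3) = 2 + 2*(-3) = 2 - 6 = -4)
(w + 117)*b = (90 + 117)*(-4) = 207*(-4) = -828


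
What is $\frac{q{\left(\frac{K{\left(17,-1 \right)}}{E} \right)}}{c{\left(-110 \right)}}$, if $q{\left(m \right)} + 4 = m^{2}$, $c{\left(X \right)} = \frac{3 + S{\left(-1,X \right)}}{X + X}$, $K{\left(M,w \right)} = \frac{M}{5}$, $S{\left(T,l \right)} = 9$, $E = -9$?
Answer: $\frac{85921}{1215} \approx 70.717$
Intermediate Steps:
$K{\left(M,w \right)} = \frac{M}{5}$ ($K{\left(M,w \right)} = M \frac{1}{5} = \frac{M}{5}$)
$c{\left(X \right)} = \frac{6}{X}$ ($c{\left(X \right)} = \frac{3 + 9}{X + X} = \frac{12}{2 X} = 12 \frac{1}{2 X} = \frac{6}{X}$)
$q{\left(m \right)} = -4 + m^{2}$
$\frac{q{\left(\frac{K{\left(17,-1 \right)}}{E} \right)}}{c{\left(-110 \right)}} = \frac{-4 + \left(\frac{\frac{1}{5} \cdot 17}{-9}\right)^{2}}{6 \frac{1}{-110}} = \frac{-4 + \left(\frac{17}{5} \left(- \frac{1}{9}\right)\right)^{2}}{6 \left(- \frac{1}{110}\right)} = \frac{-4 + \left(- \frac{17}{45}\right)^{2}}{- \frac{3}{55}} = \left(-4 + \frac{289}{2025}\right) \left(- \frac{55}{3}\right) = \left(- \frac{7811}{2025}\right) \left(- \frac{55}{3}\right) = \frac{85921}{1215}$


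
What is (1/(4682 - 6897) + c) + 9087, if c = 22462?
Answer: 69881034/2215 ≈ 31549.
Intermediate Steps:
(1/(4682 - 6897) + c) + 9087 = (1/(4682 - 6897) + 22462) + 9087 = (1/(-2215) + 22462) + 9087 = (-1/2215 + 22462) + 9087 = 49753329/2215 + 9087 = 69881034/2215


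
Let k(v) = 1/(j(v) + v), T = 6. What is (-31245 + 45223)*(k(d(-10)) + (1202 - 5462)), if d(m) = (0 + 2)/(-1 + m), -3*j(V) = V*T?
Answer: -59469401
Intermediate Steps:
j(V) = -2*V (j(V) = -V*6/3 = -2*V)
d(m) = 2/(-1 + m)
k(v) = -1/v (k(v) = 1/(-2*v + v) = 1/(-v) = -1/v)
(-31245 + 45223)*(k(d(-10)) + (1202 - 5462)) = (-31245 + 45223)*(-1/(2/(-1 - 10)) + (1202 - 5462)) = 13978*(-1/(2/(-11)) - 4260) = 13978*(-1/(2*(-1/11)) - 4260) = 13978*(-1/(-2/11) - 4260) = 13978*(-1*(-11/2) - 4260) = 13978*(11/2 - 4260) = 13978*(-8509/2) = -59469401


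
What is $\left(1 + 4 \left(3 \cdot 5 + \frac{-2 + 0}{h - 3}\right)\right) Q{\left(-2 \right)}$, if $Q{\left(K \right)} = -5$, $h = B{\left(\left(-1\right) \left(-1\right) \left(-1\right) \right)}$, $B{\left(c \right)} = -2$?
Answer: $-313$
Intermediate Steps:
$h = -2$
$\left(1 + 4 \left(3 \cdot 5 + \frac{-2 + 0}{h - 3}\right)\right) Q{\left(-2 \right)} = \left(1 + 4 \left(3 \cdot 5 + \frac{-2 + 0}{-2 - 3}\right)\right) \left(-5\right) = \left(1 + 4 \left(15 - \frac{2}{-5}\right)\right) \left(-5\right) = \left(1 + 4 \left(15 - - \frac{2}{5}\right)\right) \left(-5\right) = \left(1 + 4 \left(15 + \frac{2}{5}\right)\right) \left(-5\right) = \left(1 + 4 \cdot \frac{77}{5}\right) \left(-5\right) = \left(1 + \frac{308}{5}\right) \left(-5\right) = \frac{313}{5} \left(-5\right) = -313$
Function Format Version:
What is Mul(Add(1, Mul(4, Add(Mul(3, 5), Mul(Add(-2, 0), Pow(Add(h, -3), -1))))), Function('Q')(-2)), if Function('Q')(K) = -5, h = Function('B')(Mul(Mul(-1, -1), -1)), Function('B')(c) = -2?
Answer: -313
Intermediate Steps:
h = -2
Mul(Add(1, Mul(4, Add(Mul(3, 5), Mul(Add(-2, 0), Pow(Add(h, -3), -1))))), Function('Q')(-2)) = Mul(Add(1, Mul(4, Add(Mul(3, 5), Mul(Add(-2, 0), Pow(Add(-2, -3), -1))))), -5) = Mul(Add(1, Mul(4, Add(15, Mul(-2, Pow(-5, -1))))), -5) = Mul(Add(1, Mul(4, Add(15, Mul(-2, Rational(-1, 5))))), -5) = Mul(Add(1, Mul(4, Add(15, Rational(2, 5)))), -5) = Mul(Add(1, Mul(4, Rational(77, 5))), -5) = Mul(Add(1, Rational(308, 5)), -5) = Mul(Rational(313, 5), -5) = -313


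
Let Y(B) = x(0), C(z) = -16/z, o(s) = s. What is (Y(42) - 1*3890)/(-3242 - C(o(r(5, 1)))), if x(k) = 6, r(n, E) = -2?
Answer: 1942/1625 ≈ 1.1951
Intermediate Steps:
Y(B) = 6
(Y(42) - 1*3890)/(-3242 - C(o(r(5, 1)))) = (6 - 1*3890)/(-3242 - (-16)/(-2)) = (6 - 3890)/(-3242 - (-16)*(-1)/2) = -3884/(-3242 - 1*8) = -3884/(-3242 - 8) = -3884/(-3250) = -3884*(-1/3250) = 1942/1625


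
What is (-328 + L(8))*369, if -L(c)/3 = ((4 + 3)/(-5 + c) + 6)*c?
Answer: -194832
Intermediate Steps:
L(c) = -3*c*(6 + 7/(-5 + c)) (L(c) = -3*((4 + 3)/(-5 + c) + 6)*c = -3*(7/(-5 + c) + 6)*c = -3*(6 + 7/(-5 + c))*c = -3*c*(6 + 7/(-5 + c)))
(-328 + L(8))*369 = (-328 + 3*8*(23 - 6*8)/(-5 + 8))*369 = (-328 + 3*8*(23 - 48)/3)*369 = (-328 + 3*8*(⅓)*(-25))*369 = (-328 - 200)*369 = -528*369 = -194832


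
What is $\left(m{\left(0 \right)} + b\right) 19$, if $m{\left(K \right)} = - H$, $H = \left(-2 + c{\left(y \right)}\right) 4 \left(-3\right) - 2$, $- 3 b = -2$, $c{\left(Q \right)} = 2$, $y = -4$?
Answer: $\frac{152}{3} \approx 50.667$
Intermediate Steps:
$b = \frac{2}{3}$ ($b = \left(- \frac{1}{3}\right) \left(-2\right) = \frac{2}{3} \approx 0.66667$)
$H = -2$ ($H = \left(-2 + 2\right) 4 \left(-3\right) - 2 = 0 \cdot 4 \left(-3\right) - 2 = 0 \left(-3\right) - 2 = 0 - 2 = -2$)
$m{\left(K \right)} = 2$ ($m{\left(K \right)} = \left(-1\right) \left(-2\right) = 2$)
$\left(m{\left(0 \right)} + b\right) 19 = \left(2 + \frac{2}{3}\right) 19 = \frac{8}{3} \cdot 19 = \frac{152}{3}$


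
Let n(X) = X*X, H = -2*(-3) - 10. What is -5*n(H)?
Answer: -80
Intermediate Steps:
H = -4 (H = 6 - 10 = -4)
n(X) = X²
-5*n(H) = -5*(-4)² = -5*16 = -80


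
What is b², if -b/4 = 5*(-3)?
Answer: 3600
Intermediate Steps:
b = 60 (b = -20*(-3) = -4*(-15) = 60)
b² = 60² = 3600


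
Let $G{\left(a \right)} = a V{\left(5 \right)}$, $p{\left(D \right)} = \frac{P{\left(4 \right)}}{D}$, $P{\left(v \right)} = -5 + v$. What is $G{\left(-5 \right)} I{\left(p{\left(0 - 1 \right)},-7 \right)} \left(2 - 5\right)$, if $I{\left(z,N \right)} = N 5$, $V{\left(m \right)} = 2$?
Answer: $-1050$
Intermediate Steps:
$p{\left(D \right)} = - \frac{1}{D}$ ($p{\left(D \right)} = \frac{-5 + 4}{D} = - \frac{1}{D}$)
$I{\left(z,N \right)} = 5 N$
$G{\left(a \right)} = 2 a$ ($G{\left(a \right)} = a 2 = 2 a$)
$G{\left(-5 \right)} I{\left(p{\left(0 - 1 \right)},-7 \right)} \left(2 - 5\right) = 2 \left(-5\right) 5 \left(-7\right) \left(2 - 5\right) = \left(-10\right) \left(-35\right) \left(2 - 5\right) = 350 \left(-3\right) = -1050$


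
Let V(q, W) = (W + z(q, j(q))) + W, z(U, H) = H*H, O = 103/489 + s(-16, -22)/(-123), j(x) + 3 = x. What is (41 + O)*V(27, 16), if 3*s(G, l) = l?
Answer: 1509227456/60147 ≈ 25092.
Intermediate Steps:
s(G, l) = l/3
j(x) = -3 + x
O = 16255/60147 (O = 103/489 + ((⅓)*(-22))/(-123) = 103*(1/489) - 22/3*(-1/123) = 103/489 + 22/369 = 16255/60147 ≈ 0.27025)
z(U, H) = H²
V(q, W) = (-3 + q)² + 2*W (V(q, W) = (W + (-3 + q)²) + W = (-3 + q)² + 2*W)
(41 + O)*V(27, 16) = (41 + 16255/60147)*((-3 + 27)² + 2*16) = 2482282*(24² + 32)/60147 = 2482282*(576 + 32)/60147 = (2482282/60147)*608 = 1509227456/60147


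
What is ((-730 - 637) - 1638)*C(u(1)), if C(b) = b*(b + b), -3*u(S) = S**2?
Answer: -6010/9 ≈ -667.78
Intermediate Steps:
u(S) = -S**2/3
C(b) = 2*b**2 (C(b) = b*(2*b) = 2*b**2)
((-730 - 637) - 1638)*C(u(1)) = ((-730 - 637) - 1638)*(2*(-1/3*1**2)**2) = (-1367 - 1638)*(2*(-1/3*1)**2) = -6010*(-1/3)**2 = -6010/9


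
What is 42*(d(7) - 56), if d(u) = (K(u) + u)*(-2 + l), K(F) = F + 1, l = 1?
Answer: -2982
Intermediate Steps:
K(F) = 1 + F
d(u) = -1 - 2*u (d(u) = ((1 + u) + u)*(-2 + 1) = (1 + 2*u)*(-1) = -1 - 2*u)
42*(d(7) - 56) = 42*((-1 - 2*7) - 56) = 42*((-1 - 14) - 56) = 42*(-15 - 56) = 42*(-71) = -2982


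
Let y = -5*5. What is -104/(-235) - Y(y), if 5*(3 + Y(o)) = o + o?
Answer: 3159/235 ≈ 13.443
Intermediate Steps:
y = -25
Y(o) = -3 + 2*o/5 (Y(o) = -3 + (o + o)/5 = -3 + (2*o)/5 = -3 + 2*o/5)
-104/(-235) - Y(y) = -104/(-235) - (-3 + (2/5)*(-25)) = -104*(-1/235) - (-3 - 10) = 104/235 - 1*(-13) = 104/235 + 13 = 3159/235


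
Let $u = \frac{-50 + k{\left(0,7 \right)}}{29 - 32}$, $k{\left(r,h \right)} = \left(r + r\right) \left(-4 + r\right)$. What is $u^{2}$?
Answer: $\frac{2500}{9} \approx 277.78$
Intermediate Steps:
$k{\left(r,h \right)} = 2 r \left(-4 + r\right)$
$u = \frac{50}{3}$ ($u = \frac{-50 + 2 \cdot 0 \left(-4 + 0\right)}{29 - 32} = \frac{-50 + 2 \cdot 0 \left(-4\right)}{-3} = \left(-50 + 0\right) \left(- \frac{1}{3}\right) = \left(-50\right) \left(- \frac{1}{3}\right) = \frac{50}{3} \approx 16.667$)
$u^{2} = \left(\frac{50}{3}\right)^{2} = \frac{2500}{9}$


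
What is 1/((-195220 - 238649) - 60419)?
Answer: -1/494288 ≈ -2.0231e-6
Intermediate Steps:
1/((-195220 - 238649) - 60419) = 1/(-433869 - 60419) = 1/(-494288) = -1/494288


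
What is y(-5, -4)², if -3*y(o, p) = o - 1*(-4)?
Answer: ⅑ ≈ 0.11111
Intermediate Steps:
y(o, p) = -4/3 - o/3 (y(o, p) = -(o - 1*(-4))/3 = -(o + 4)/3 = -(4 + o)/3 = -4/3 - o/3)
y(-5, -4)² = (-4/3 - ⅓*(-5))² = (-4/3 + 5/3)² = (⅓)² = ⅑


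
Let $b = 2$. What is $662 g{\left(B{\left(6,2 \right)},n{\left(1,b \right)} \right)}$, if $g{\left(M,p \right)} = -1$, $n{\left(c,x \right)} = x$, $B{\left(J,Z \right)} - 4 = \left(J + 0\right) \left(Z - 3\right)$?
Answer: $-662$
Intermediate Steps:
$B{\left(J,Z \right)} = 4 + J \left(-3 + Z\right)$ ($B{\left(J,Z \right)} = 4 + \left(J + 0\right) \left(Z - 3\right) = 4 + J \left(-3 + Z\right)$)
$662 g{\left(B{\left(6,2 \right)},n{\left(1,b \right)} \right)} = 662 \left(-1\right) = -662$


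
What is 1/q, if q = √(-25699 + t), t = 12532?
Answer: -I*√1463/4389 ≈ -0.0087148*I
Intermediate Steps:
q = 3*I*√1463 (q = √(-25699 + 12532) = √(-13167) = 3*I*√1463 ≈ 114.75*I)
1/q = 1/(3*I*√1463) = -I*√1463/4389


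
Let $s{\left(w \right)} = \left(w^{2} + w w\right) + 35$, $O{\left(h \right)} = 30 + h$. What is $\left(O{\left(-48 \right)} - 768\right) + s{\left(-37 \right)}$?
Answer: $1987$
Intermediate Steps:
$s{\left(w \right)} = 35 + 2 w^{2}$ ($s{\left(w \right)} = \left(w^{2} + w^{2}\right) + 35 = 2 w^{2} + 35 = 35 + 2 w^{2}$)
$\left(O{\left(-48 \right)} - 768\right) + s{\left(-37 \right)} = \left(\left(30 - 48\right) - 768\right) + \left(35 + 2 \left(-37\right)^{2}\right) = \left(-18 - 768\right) + \left(35 + 2 \cdot 1369\right) = -786 + \left(35 + 2738\right) = -786 + 2773 = 1987$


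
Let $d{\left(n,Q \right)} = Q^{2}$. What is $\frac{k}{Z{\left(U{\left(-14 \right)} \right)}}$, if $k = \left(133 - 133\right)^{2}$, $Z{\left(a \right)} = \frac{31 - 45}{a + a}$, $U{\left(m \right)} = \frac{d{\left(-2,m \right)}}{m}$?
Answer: $0$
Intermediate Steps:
$U{\left(m \right)} = m$ ($U{\left(m \right)} = \frac{m^{2}}{m} = m$)
$Z{\left(a \right)} = - \frac{7}{a}$ ($Z{\left(a \right)} = - \frac{14}{2 a} = - 14 \frac{1}{2 a} = - \frac{7}{a}$)
$k = 0$ ($k = 0^{2} = 0$)
$\frac{k}{Z{\left(U{\left(-14 \right)} \right)}} = \frac{0}{\left(-7\right) \frac{1}{-14}} = \frac{0}{\left(-7\right) \left(- \frac{1}{14}\right)} = 0 \frac{1}{\frac{1}{2}} = 0 \cdot 2 = 0$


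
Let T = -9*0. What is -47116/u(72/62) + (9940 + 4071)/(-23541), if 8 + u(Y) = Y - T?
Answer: 8595230026/1247673 ≈ 6889.0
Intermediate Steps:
T = 0
u(Y) = -8 + Y (u(Y) = -8 + (Y - 1*0) = -8 + (Y + 0) = -8 + Y)
-47116/u(72/62) + (9940 + 4071)/(-23541) = -47116/(-8 + 72/62) + (9940 + 4071)/(-23541) = -47116/(-8 + 72*(1/62)) + 14011*(-1/23541) = -47116/(-8 + 36/31) - 14011/23541 = -47116/(-212/31) - 14011/23541 = -47116*(-31/212) - 14011/23541 = 365149/53 - 14011/23541 = 8595230026/1247673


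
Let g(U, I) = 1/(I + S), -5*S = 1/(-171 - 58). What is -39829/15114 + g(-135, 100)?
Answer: -1514384933/576856038 ≈ -2.6252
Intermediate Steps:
S = 1/1145 (S = -1/(5*(-171 - 58)) = -⅕/(-229) = -⅕*(-1/229) = 1/1145 ≈ 0.00087336)
g(U, I) = 1/(1/1145 + I) (g(U, I) = 1/(I + 1/1145) = 1/(1/1145 + I))
-39829/15114 + g(-135, 100) = -39829/15114 + 1145/(1 + 1145*100) = -39829*1/15114 + 1145/(1 + 114500) = -39829/15114 + 1145/114501 = -1514384933/576856038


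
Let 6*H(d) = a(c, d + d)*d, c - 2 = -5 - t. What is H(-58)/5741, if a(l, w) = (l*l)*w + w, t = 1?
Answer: 57188/17223 ≈ 3.3204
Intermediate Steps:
c = -4 (c = 2 + (-5 - 1*1) = 2 + (-5 - 1) = 2 - 6 = -4)
a(l, w) = w + w*l² (a(l, w) = l²*w + w = w*l² + w = w + w*l²)
H(d) = 17*d²/3 (H(d) = (((d + d)*(1 + (-4)²))*d)/6 = (((2*d)*(1 + 16))*d)/6 = (((2*d)*17)*d)/6 = ((34*d)*d)/6 = (34*d²)/6 = 17*d²/3)
H(-58)/5741 = ((17/3)*(-58)²)/5741 = ((17/3)*3364)*(1/5741) = (57188/3)*(1/5741) = 57188/17223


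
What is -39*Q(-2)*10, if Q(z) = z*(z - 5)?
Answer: -5460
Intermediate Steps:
Q(z) = z*(-5 + z)
-39*Q(-2)*10 = -(-78)*(-5 - 2)*10 = -(-78)*(-7)*10 = -39*14*10 = -546*10 = -5460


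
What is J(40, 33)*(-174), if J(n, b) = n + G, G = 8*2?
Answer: -9744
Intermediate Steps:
G = 16
J(n, b) = 16 + n (J(n, b) = n + 16 = 16 + n)
J(40, 33)*(-174) = (16 + 40)*(-174) = 56*(-174) = -9744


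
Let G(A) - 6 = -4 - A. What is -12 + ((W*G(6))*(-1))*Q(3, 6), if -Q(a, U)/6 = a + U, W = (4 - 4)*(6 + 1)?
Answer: -12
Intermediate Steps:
W = 0 (W = 0*7 = 0)
Q(a, U) = -6*U - 6*a (Q(a, U) = -6*(a + U) = -6*(U + a) = -6*U - 6*a)
G(A) = 2 - A (G(A) = 6 + (-4 - A) = 2 - A)
-12 + ((W*G(6))*(-1))*Q(3, 6) = -12 + ((0*(2 - 1*6))*(-1))*(-6*6 - 6*3) = -12 + ((0*(2 - 6))*(-1))*(-36 - 18) = -12 + ((0*(-4))*(-1))*(-54) = -12 + (0*(-1))*(-54) = -12 + 0*(-54) = -12 + 0 = -12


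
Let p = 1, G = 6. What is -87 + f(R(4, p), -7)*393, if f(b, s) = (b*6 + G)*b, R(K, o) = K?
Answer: 47073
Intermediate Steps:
f(b, s) = b*(6 + 6*b) (f(b, s) = (b*6 + 6)*b = (6*b + 6)*b = (6 + 6*b)*b = b*(6 + 6*b))
-87 + f(R(4, p), -7)*393 = -87 + (6*4*(1 + 4))*393 = -87 + (6*4*5)*393 = -87 + 120*393 = -87 + 47160 = 47073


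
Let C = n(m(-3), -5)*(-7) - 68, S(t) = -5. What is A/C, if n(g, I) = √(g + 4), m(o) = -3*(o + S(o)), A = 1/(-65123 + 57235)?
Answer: 1/377232 - 7*√7/12825888 ≈ 1.2069e-6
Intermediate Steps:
A = -1/7888 (A = 1/(-7888) = -1/7888 ≈ -0.00012677)
m(o) = 15 - 3*o (m(o) = -3*(o - 5) = -3*(-5 + o) = 15 - 3*o)
n(g, I) = √(4 + g)
C = -68 - 14*√7 (C = √(4 + (15 - 3*(-3)))*(-7) - 68 = √(4 + (15 + 9))*(-7) - 68 = √(4 + 24)*(-7) - 68 = √28*(-7) - 68 = (2*√7)*(-7) - 68 = -14*√7 - 68 = -68 - 14*√7 ≈ -105.04)
A/C = -1/(7888*(-68 - 14*√7))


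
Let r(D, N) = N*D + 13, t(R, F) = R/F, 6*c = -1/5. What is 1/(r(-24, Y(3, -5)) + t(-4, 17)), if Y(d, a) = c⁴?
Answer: 573750/7323733 ≈ 0.078341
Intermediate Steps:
c = -1/30 (c = (-1/5)/6 = (-1*⅕)/6 = (⅙)*(-⅕) = -1/30 ≈ -0.033333)
Y(d, a) = 1/810000 (Y(d, a) = (-1/30)⁴ = 1/810000)
r(D, N) = 13 + D*N (r(D, N) = D*N + 13 = 13 + D*N)
1/(r(-24, Y(3, -5)) + t(-4, 17)) = 1/((13 - 24*1/810000) - 4/17) = 1/((13 - 1/33750) - 4*1/17) = 1/(438749/33750 - 4/17) = 1/(7323733/573750) = 573750/7323733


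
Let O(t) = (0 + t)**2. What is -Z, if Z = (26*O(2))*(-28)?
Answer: 2912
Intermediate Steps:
O(t) = t**2
Z = -2912 (Z = (26*2**2)*(-28) = (26*4)*(-28) = 104*(-28) = -2912)
-Z = -1*(-2912) = 2912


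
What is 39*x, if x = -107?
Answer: -4173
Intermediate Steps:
39*x = 39*(-107) = -4173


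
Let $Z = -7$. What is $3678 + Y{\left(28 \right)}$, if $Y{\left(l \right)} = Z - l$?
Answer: $3643$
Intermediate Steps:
$Y{\left(l \right)} = -7 - l$
$3678 + Y{\left(28 \right)} = 3678 - 35 = 3643$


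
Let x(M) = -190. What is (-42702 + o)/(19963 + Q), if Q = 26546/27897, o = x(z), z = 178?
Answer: -1196558124/556934357 ≈ -2.1485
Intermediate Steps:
o = -190
Q = 26546/27897 (Q = 26546*(1/27897) = 26546/27897 ≈ 0.95157)
(-42702 + o)/(19963 + Q) = (-42702 - 190)/(19963 + 26546/27897) = -42892/556934357/27897 = -42892*27897/556934357 = -1196558124/556934357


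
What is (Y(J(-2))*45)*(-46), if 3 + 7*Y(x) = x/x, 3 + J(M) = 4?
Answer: 4140/7 ≈ 591.43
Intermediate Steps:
J(M) = 1 (J(M) = -3 + 4 = 1)
Y(x) = -2/7 (Y(x) = -3/7 + (x/x)/7 = -3/7 + (⅐)*1 = -3/7 + ⅐ = -2/7)
(Y(J(-2))*45)*(-46) = -2/7*45*(-46) = -90/7*(-46) = 4140/7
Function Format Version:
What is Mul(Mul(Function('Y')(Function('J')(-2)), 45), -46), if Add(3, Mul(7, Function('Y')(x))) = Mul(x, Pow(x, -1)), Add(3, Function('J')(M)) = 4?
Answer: Rational(4140, 7) ≈ 591.43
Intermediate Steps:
Function('J')(M) = 1 (Function('J')(M) = Add(-3, 4) = 1)
Function('Y')(x) = Rational(-2, 7) (Function('Y')(x) = Add(Rational(-3, 7), Mul(Rational(1, 7), Mul(x, Pow(x, -1)))) = Add(Rational(-3, 7), Mul(Rational(1, 7), 1)) = Add(Rational(-3, 7), Rational(1, 7)) = Rational(-2, 7))
Mul(Mul(Function('Y')(Function('J')(-2)), 45), -46) = Mul(Mul(Rational(-2, 7), 45), -46) = Mul(Rational(-90, 7), -46) = Rational(4140, 7)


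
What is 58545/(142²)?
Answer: 58545/20164 ≈ 2.9034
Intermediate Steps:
58545/(142²) = 58545/20164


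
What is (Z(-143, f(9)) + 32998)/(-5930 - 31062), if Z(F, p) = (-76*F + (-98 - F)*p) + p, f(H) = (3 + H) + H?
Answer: -1401/1156 ≈ -1.2119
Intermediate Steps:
f(H) = 3 + 2*H
Z(F, p) = p - 76*F + p*(-98 - F) (Z(F, p) = (-76*F + p*(-98 - F)) + p = p - 76*F + p*(-98 - F))
(Z(-143, f(9)) + 32998)/(-5930 - 31062) = ((-97*(3 + 2*9) - 76*(-143) - 1*(-143)*(3 + 2*9)) + 32998)/(-5930 - 31062) = ((-97*(3 + 18) + 10868 - 1*(-143)*(3 + 18)) + 32998)/(-36992) = ((-97*21 + 10868 - 1*(-143)*21) + 32998)*(-1/36992) = ((-2037 + 10868 + 3003) + 32998)*(-1/36992) = (11834 + 32998)*(-1/36992) = 44832*(-1/36992) = -1401/1156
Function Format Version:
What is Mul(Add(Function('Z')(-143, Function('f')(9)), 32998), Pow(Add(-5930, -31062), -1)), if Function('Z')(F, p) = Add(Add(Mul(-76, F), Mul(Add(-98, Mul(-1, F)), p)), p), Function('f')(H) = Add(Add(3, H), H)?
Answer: Rational(-1401, 1156) ≈ -1.2119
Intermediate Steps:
Function('f')(H) = Add(3, Mul(2, H))
Function('Z')(F, p) = Add(p, Mul(-76, F), Mul(p, Add(-98, Mul(-1, F)))) (Function('Z')(F, p) = Add(Add(Mul(-76, F), Mul(p, Add(-98, Mul(-1, F)))), p) = Add(p, Mul(-76, F), Mul(p, Add(-98, Mul(-1, F)))))
Mul(Add(Function('Z')(-143, Function('f')(9)), 32998), Pow(Add(-5930, -31062), -1)) = Mul(Add(Add(Mul(-97, Add(3, Mul(2, 9))), Mul(-76, -143), Mul(-1, -143, Add(3, Mul(2, 9)))), 32998), Pow(Add(-5930, -31062), -1)) = Mul(Add(Add(Mul(-97, Add(3, 18)), 10868, Mul(-1, -143, Add(3, 18))), 32998), Pow(-36992, -1)) = Mul(Add(Add(Mul(-97, 21), 10868, Mul(-1, -143, 21)), 32998), Rational(-1, 36992)) = Mul(Add(Add(-2037, 10868, 3003), 32998), Rational(-1, 36992)) = Mul(Add(11834, 32998), Rational(-1, 36992)) = Mul(44832, Rational(-1, 36992)) = Rational(-1401, 1156)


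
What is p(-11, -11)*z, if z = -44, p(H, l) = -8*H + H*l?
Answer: -9196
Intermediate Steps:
p(-11, -11)*z = -11*(-8 - 11)*(-44) = -11*(-19)*(-44) = 209*(-44) = -9196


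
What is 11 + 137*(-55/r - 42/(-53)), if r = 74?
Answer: 69583/3922 ≈ 17.742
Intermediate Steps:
11 + 137*(-55/r - 42/(-53)) = 11 + 137*(-55/74 - 42/(-53)) = 11 + 137*(-55*1/74 - 42*(-1/53)) = 11 + 137*(-55/74 + 42/53) = 11 + 137*(193/3922) = 11 + 26441/3922 = 69583/3922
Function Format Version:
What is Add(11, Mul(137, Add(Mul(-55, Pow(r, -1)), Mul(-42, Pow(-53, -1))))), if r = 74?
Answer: Rational(69583, 3922) ≈ 17.742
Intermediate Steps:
Add(11, Mul(137, Add(Mul(-55, Pow(r, -1)), Mul(-42, Pow(-53, -1))))) = Add(11, Mul(137, Add(Mul(-55, Pow(74, -1)), Mul(-42, Pow(-53, -1))))) = Add(11, Mul(137, Add(Mul(-55, Rational(1, 74)), Mul(-42, Rational(-1, 53))))) = Add(11, Mul(137, Add(Rational(-55, 74), Rational(42, 53)))) = Add(11, Mul(137, Rational(193, 3922))) = Add(11, Rational(26441, 3922)) = Rational(69583, 3922)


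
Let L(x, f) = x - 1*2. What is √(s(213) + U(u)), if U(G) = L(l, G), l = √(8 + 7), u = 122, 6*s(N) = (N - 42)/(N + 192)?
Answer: √(-15630 + 8100*√15)/90 ≈ 1.3940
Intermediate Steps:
s(N) = (-42 + N)/(6*(192 + N)) (s(N) = ((N - 42)/(N + 192))/6 = ((-42 + N)/(192 + N))/6 = (-42 + N)/(6*(192 + N)))
l = √15 ≈ 3.8730
L(x, f) = -2 + x (L(x, f) = x - 2 = -2 + x)
U(G) = -2 + √15
√(s(213) + U(u)) = √((-42 + 213)/(6*(192 + 213)) + (-2 + √15)) = √((⅙)*171/405 + (-2 + √15)) = √((⅙)*(1/405)*171 + (-2 + √15)) = √(19/270 + (-2 + √15)) = √(-521/270 + √15)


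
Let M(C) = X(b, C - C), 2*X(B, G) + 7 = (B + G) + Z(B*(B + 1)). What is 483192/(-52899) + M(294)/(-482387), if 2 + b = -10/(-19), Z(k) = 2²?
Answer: -2952415332379/323225338898 ≈ -9.1342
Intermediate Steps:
Z(k) = 4
b = -28/19 (b = -2 - 10/(-19) = -2 - 10*(-1/19) = -2 + 10/19 = -28/19 ≈ -1.4737)
X(B, G) = -3/2 + B/2 + G/2 (X(B, G) = -7/2 + ((B + G) + 4)/2 = -7/2 + (4 + B + G)/2 = -7/2 + (2 + B/2 + G/2) = -3/2 + B/2 + G/2)
M(C) = -85/38 (M(C) = -3/2 + (½)*(-28/19) + (C - C)/2 = -3/2 - 14/19 + (½)*0 = -3/2 - 14/19 + 0 = -85/38)
483192/(-52899) + M(294)/(-482387) = 483192/(-52899) - 85/38/(-482387) = 483192*(-1/52899) - 85/38*(-1/482387) = -161064/17633 + 85/18330706 = -2952415332379/323225338898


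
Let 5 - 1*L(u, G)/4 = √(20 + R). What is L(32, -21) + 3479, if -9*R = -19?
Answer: 3499 - 4*√199/3 ≈ 3480.2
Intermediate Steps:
R = 19/9 (R = -⅑*(-19) = 19/9 ≈ 2.1111)
L(u, G) = 20 - 4*√199/3 (L(u, G) = 20 - 4*√(20 + 19/9) = 20 - 4*√199/3)
L(32, -21) + 3479 = (20 - 4*√199/3) + 3479 = 3499 - 4*√199/3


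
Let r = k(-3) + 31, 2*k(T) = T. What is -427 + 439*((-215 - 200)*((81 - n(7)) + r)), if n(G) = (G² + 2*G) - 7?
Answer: -19859019/2 ≈ -9.9295e+6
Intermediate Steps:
n(G) = -7 + G² + 2*G
k(T) = T/2
r = 59/2 (r = (½)*(-3) + 31 = -3/2 + 31 = 59/2 ≈ 29.500)
-427 + 439*((-215 - 200)*((81 - n(7)) + r)) = -427 + 439*((-215 - 200)*((81 - (-7 + 7² + 2*7)) + 59/2)) = -427 + 439*(-415*((81 - (-7 + 49 + 14)) + 59/2)) = -427 + 439*(-415*((81 - 1*56) + 59/2)) = -427 + 439*(-415*((81 - 56) + 59/2)) = -427 + 439*(-415*(25 + 59/2)) = -427 + 439*(-415*109/2) = -427 + 439*(-45235/2) = -427 - 19858165/2 = -19859019/2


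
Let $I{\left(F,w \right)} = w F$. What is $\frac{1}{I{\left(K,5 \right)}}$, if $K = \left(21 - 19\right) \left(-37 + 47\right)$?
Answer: $\frac{1}{100} \approx 0.01$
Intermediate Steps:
$K = 20$ ($K = 2 \cdot 10 = 20$)
$I{\left(F,w \right)} = F w$
$\frac{1}{I{\left(K,5 \right)}} = \frac{1}{20 \cdot 5} = \frac{1}{100}$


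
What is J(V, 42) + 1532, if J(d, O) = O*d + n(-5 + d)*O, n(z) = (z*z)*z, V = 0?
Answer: -3718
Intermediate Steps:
n(z) = z**3 (n(z) = z**2*z = z**3)
J(d, O) = O*d + O*(-5 + d)**3 (J(d, O) = O*d + (-5 + d)**3*O = O*d + O*(-5 + d)**3)
J(V, 42) + 1532 = 42*(0 + (-5 + 0)**3) + 1532 = 42*(0 + (-5)**3) + 1532 = 42*(0 - 125) + 1532 = 42*(-125) + 1532 = -5250 + 1532 = -3718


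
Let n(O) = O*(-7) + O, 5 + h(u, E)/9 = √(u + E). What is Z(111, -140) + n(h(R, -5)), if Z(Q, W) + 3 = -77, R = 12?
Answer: 190 - 54*√7 ≈ 47.129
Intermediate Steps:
h(u, E) = -45 + 9*√(E + u) (h(u, E) = -45 + 9*√(u + E) = -45 + 9*√(E + u))
Z(Q, W) = -80 (Z(Q, W) = -3 - 77 = -80)
n(O) = -6*O (n(O) = -7*O + O = -6*O)
Z(111, -140) + n(h(R, -5)) = -80 - 6*(-45 + 9*√(-5 + 12)) = -80 - 6*(-45 + 9*√7) = -80 + (270 - 54*√7) = 190 - 54*√7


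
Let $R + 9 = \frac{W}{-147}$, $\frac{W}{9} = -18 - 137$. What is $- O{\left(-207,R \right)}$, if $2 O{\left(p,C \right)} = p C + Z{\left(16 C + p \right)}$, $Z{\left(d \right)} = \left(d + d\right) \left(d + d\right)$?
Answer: $- \frac{190354446}{2401} \approx -79281.0$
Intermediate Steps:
$W = -1395$ ($W = 9 \left(-18 - 137\right) = 9 \left(-155\right) = -1395$)
$Z{\left(d \right)} = 4 d^{2}$ ($Z{\left(d \right)} = 2 d 2 d = 4 d^{2}$)
$R = \frac{24}{49}$ ($R = -9 - \frac{1395}{-147} = -9 - - \frac{465}{49} = -9 + \frac{465}{49} = \frac{24}{49} \approx 0.4898$)
$O{\left(p,C \right)} = 2 \left(p + 16 C\right)^{2} + \frac{C p}{2}$ ($O{\left(p,C \right)} = \frac{p C + 4 \left(16 C + p\right)^{2}}{2} = \frac{C p + 4 \left(p + 16 C\right)^{2}}{2} = \frac{4 \left(p + 16 C\right)^{2} + C p}{2} = 2 \left(p + 16 C\right)^{2} + \frac{C p}{2}$)
$- O{\left(-207,R \right)} = - (2 \left(-207 + 16 \cdot \frac{24}{49}\right)^{2} + \frac{1}{2} \cdot \frac{24}{49} \left(-207\right)) = - (2 \left(-207 + \frac{384}{49}\right)^{2} - \frac{2484}{49}) = - (2 \left(- \frac{9759}{49}\right)^{2} - \frac{2484}{49}) = - (2 \cdot \frac{95238081}{2401} - \frac{2484}{49}) = - (\frac{190476162}{2401} - \frac{2484}{49}) = \left(-1\right) \frac{190354446}{2401} = - \frac{190354446}{2401}$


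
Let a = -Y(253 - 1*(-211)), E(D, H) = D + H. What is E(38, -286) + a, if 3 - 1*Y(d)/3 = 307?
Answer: 664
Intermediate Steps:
Y(d) = -912 (Y(d) = 9 - 3*307 = 9 - 921 = -912)
a = 912 (a = -1*(-912) = 912)
E(38, -286) + a = (38 - 286) + 912 = -248 + 912 = 664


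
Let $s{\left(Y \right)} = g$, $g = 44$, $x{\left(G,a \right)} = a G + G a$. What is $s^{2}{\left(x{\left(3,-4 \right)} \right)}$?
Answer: $1936$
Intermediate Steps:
$x{\left(G,a \right)} = 2 G a$ ($x{\left(G,a \right)} = G a + G a = 2 G a$)
$s{\left(Y \right)} = 44$
$s^{2}{\left(x{\left(3,-4 \right)} \right)} = 44^{2} = 1936$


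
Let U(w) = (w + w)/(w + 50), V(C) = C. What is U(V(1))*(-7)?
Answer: -14/51 ≈ -0.27451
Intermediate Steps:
U(w) = 2*w/(50 + w) (U(w) = (2*w)/(50 + w) = 2*w/(50 + w))
U(V(1))*(-7) = (2*1/(50 + 1))*(-7) = (2*1/51)*(-7) = (2*1*(1/51))*(-7) = (2/51)*(-7) = -14/51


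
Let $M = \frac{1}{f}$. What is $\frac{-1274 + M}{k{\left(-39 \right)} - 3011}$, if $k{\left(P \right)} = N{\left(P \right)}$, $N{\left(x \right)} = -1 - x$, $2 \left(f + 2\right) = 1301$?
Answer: $\frac{550792}{1285327} \approx 0.42852$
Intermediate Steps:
$f = \frac{1297}{2}$ ($f = -2 + \frac{1}{2} \cdot 1301 = -2 + \frac{1301}{2} = \frac{1297}{2} \approx 648.5$)
$M = \frac{2}{1297}$ ($M = \frac{1}{\frac{1297}{2}} = \frac{2}{1297} \approx 0.001542$)
$k{\left(P \right)} = -1 - P$
$\frac{-1274 + M}{k{\left(-39 \right)} - 3011} = \frac{-1274 + \frac{2}{1297}}{\left(-1 - -39\right) - 3011} = - \frac{1652376}{1297 \left(\left(-1 + 39\right) - 3011\right)} = - \frac{1652376}{1297 \left(38 - 3011\right)} = - \frac{1652376}{1297 \left(-2973\right)} = \left(- \frac{1652376}{1297}\right) \left(- \frac{1}{2973}\right) = \frac{550792}{1285327}$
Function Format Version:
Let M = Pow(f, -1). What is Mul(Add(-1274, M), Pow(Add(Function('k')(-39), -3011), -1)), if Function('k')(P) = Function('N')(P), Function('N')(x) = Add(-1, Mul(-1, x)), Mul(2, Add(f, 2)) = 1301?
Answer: Rational(550792, 1285327) ≈ 0.42852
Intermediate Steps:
f = Rational(1297, 2) (f = Add(-2, Mul(Rational(1, 2), 1301)) = Add(-2, Rational(1301, 2)) = Rational(1297, 2) ≈ 648.50)
M = Rational(2, 1297) (M = Pow(Rational(1297, 2), -1) = Rational(2, 1297) ≈ 0.0015420)
Function('k')(P) = Add(-1, Mul(-1, P))
Mul(Add(-1274, M), Pow(Add(Function('k')(-39), -3011), -1)) = Mul(Add(-1274, Rational(2, 1297)), Pow(Add(Add(-1, Mul(-1, -39)), -3011), -1)) = Mul(Rational(-1652376, 1297), Pow(Add(Add(-1, 39), -3011), -1)) = Mul(Rational(-1652376, 1297), Pow(Add(38, -3011), -1)) = Mul(Rational(-1652376, 1297), Pow(-2973, -1)) = Mul(Rational(-1652376, 1297), Rational(-1, 2973)) = Rational(550792, 1285327)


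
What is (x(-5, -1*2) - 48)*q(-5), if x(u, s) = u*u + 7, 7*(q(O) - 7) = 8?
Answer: -912/7 ≈ -130.29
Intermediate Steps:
q(O) = 57/7 (q(O) = 7 + (⅐)*8 = 7 + 8/7 = 57/7)
x(u, s) = 7 + u² (x(u, s) = u² + 7 = 7 + u²)
(x(-5, -1*2) - 48)*q(-5) = ((7 + (-5)²) - 48)*(57/7) = ((7 + 25) - 48)*(57/7) = (32 - 48)*(57/7) = -16*57/7 = -912/7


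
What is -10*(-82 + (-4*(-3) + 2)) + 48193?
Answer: 48873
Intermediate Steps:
-10*(-82 + (-4*(-3) + 2)) + 48193 = -10*(-82 + (12 + 2)) + 48193 = -10*(-82 + 14) + 48193 = -10*(-68) + 48193 = 680 + 48193 = 48873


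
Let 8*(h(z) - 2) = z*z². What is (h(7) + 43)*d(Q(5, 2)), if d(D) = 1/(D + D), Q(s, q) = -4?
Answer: -703/64 ≈ -10.984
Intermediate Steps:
h(z) = 2 + z³/8 (h(z) = 2 + (z*z²)/8 = 2 + z³/8)
d(D) = 1/(2*D)
(h(7) + 43)*d(Q(5, 2)) = ((2 + (⅛)*7³) + 43)*((½)/(-4)) = ((2 + (⅛)*343) + 43)*((½)*(-¼)) = ((2 + 343/8) + 43)*(-⅛) = (359/8 + 43)*(-⅛) = (703/8)*(-⅛) = -703/64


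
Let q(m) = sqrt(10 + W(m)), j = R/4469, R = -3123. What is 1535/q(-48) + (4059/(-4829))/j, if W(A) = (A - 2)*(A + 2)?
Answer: 183229/152333 + 307*sqrt(2310)/462 ≈ 33.140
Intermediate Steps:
W(A) = (-2 + A)*(2 + A)
j = -3123/4469 ≈ -0.69881
q(m) = sqrt(6 + m**2) (q(m) = sqrt(10 + (-4 + m**2)) = sqrt(6 + m**2))
1535/q(-48) + (4059/(-4829))/j = 1535/(sqrt(6 + (-48)**2)) + (4059/(-4829))/(-3123/4469) = 1535/(sqrt(6 + 2304)) + (4059*(-1/4829))*(-4469/3123) = 1535/(sqrt(2310)) - 369/439*(-4469/3123) = 1535*(sqrt(2310)/2310) + 183229/152333 = 307*sqrt(2310)/462 + 183229/152333 = 183229/152333 + 307*sqrt(2310)/462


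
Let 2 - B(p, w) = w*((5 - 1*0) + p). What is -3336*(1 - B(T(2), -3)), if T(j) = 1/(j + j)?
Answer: 55878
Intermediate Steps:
T(j) = 1/(2*j)
B(p, w) = 2 - w*(5 + p) (B(p, w) = 2 - w*((5 - 1*0) + p) = 2 - w*((5 + 0) + p) = 2 - w*(5 + p))
-3336*(1 - B(T(2), -3)) = -3336*(1 - (2 - 5*(-3) - 1*(1/2)/2*(-3))) = -3336*(1 - (2 + 15 - 1*(1/2)*(1/2)*(-3))) = -3336*(1 - (2 + 15 - 1*1/4*(-3))) = -3336*(1 - (2 + 15 + 3/4)) = -3336*(1 - 1*71/4) = -3336*(1 - 71/4) = -3336*(-67/4) = 55878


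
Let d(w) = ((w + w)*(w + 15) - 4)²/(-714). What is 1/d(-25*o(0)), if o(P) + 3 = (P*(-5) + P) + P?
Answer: -51/13010144 ≈ -3.9200e-6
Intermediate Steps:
o(P) = -3 - 3*P (o(P) = -3 + ((P*(-5) + P) + P) = -3 + ((-5*P + P) + P) = -3 + (-4*P + P) = -3 - 3*P)
d(w) = -(-4 + 2*w*(15 + w))²/714 (d(w) = ((2*w)*(15 + w) - 4)²*(-1/714) = (2*w*(15 + w) - 4)²*(-1/714) = (-4 + 2*w*(15 + w))²*(-1/714) = -(-4 + 2*w*(15 + w))²/714)
1/d(-25*o(0)) = 1/(-2*(-2 + (-25*(-3 - 3*0))² + 15*(-25*(-3 - 3*0)))²/357) = 1/(-2*(-2 + (-25*(-3 + 0))² + 15*(-25*(-3 + 0)))²/357) = 1/(-2*(-2 + (-25*(-3))² + 15*(-25*(-3)))²/357) = 1/(-2*(-2 + 75² + 15*75)²/357) = 1/(-2*(-2 + 5625 + 1125)²/357) = 1/(-2/357*6748²) = 1/(-2/357*45535504) = 1/(-13010144/51) = -51/13010144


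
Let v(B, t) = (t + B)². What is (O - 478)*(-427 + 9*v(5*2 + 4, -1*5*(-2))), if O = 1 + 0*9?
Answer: -2269089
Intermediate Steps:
v(B, t) = (B + t)²
O = 1 (O = 1 + 0 = 1)
(O - 478)*(-427 + 9*v(5*2 + 4, -1*5*(-2))) = (1 - 478)*(-427 + 9*((5*2 + 4) - 1*5*(-2))²) = -477*(-427 + 9*((10 + 4) - 5*(-2))²) = -477*(-427 + 9*(14 + 10)²) = -477*(-427 + 9*24²) = -477*(-427 + 9*576) = -477*(-427 + 5184) = -477*4757 = -2269089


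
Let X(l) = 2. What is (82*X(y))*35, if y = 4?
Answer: 5740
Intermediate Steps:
(82*X(y))*35 = (82*2)*35 = 164*35 = 5740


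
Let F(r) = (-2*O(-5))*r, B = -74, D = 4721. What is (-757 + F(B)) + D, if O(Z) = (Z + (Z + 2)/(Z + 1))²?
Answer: 26549/4 ≈ 6637.3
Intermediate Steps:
O(Z) = (Z + (2 + Z)/(1 + Z))²
F(r) = -289*r/8 (F(r) = (-2*(2 + (-5)² + 2*(-5))²/(1 - 5)²)*r = (-2*(2 + 25 - 10)²/(-4)²)*r = (-17²/8)*r = (-289/8)*r = (-2*289/16)*r = -289*r/8)
(-757 + F(B)) + D = (-757 - 289/8*(-74)) + 4721 = (-757 + 10693/4) + 4721 = 7665/4 + 4721 = 26549/4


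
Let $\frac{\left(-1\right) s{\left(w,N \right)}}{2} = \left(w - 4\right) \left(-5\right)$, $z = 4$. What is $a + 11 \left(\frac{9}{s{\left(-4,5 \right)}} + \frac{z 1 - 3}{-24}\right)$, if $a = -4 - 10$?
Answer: $- \frac{3767}{240} \approx -15.696$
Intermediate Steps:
$s{\left(w,N \right)} = -40 + 10 w$ ($s{\left(w,N \right)} = - 2 \left(w - 4\right) \left(-5\right) = - 2 \left(-4 + w\right) \left(-5\right) = - 2 \left(20 - 5 w\right) = -40 + 10 w$)
$a = -14$
$a + 11 \left(\frac{9}{s{\left(-4,5 \right)}} + \frac{z 1 - 3}{-24}\right) = -14 + 11 \left(\frac{9}{-40 + 10 \left(-4\right)} + \frac{4 \cdot 1 - 3}{-24}\right) = -14 + 11 \left(\frac{9}{-40 - 40} + \left(4 - 3\right) \left(- \frac{1}{24}\right)\right) = -14 + 11 \left(\frac{9}{-80} + 1 \left(- \frac{1}{24}\right)\right) = -14 + 11 \left(9 \left(- \frac{1}{80}\right) - \frac{1}{24}\right) = -14 + 11 \left(- \frac{9}{80} - \frac{1}{24}\right) = -14 + 11 \left(- \frac{37}{240}\right) = -14 - \frac{407}{240} = - \frac{3767}{240}$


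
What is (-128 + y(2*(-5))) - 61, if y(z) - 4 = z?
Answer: -195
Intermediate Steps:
y(z) = 4 + z
(-128 + y(2*(-5))) - 61 = (-128 + (4 + 2*(-5))) - 61 = (-128 + (4 - 10)) - 61 = (-128 - 6) - 61 = -134 - 61 = -195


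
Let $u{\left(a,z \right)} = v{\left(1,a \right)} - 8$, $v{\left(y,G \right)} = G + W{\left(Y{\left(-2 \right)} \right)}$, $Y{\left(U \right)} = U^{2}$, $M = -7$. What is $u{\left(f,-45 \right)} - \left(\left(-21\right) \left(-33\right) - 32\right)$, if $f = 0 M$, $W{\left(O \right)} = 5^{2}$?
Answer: $-644$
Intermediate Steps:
$W{\left(O \right)} = 25$
$f = 0$ ($f = 0 \left(-7\right) = 0$)
$v{\left(y,G \right)} = 25 + G$ ($v{\left(y,G \right)} = G + 25 = 25 + G$)
$u{\left(a,z \right)} = 17 + a$ ($u{\left(a,z \right)} = \left(25 + a\right) - 8 = 17 + a$)
$u{\left(f,-45 \right)} - \left(\left(-21\right) \left(-33\right) - 32\right) = \left(17 + 0\right) - \left(\left(-21\right) \left(-33\right) - 32\right) = 17 - \left(693 - 32\right) = 17 - 661 = -644$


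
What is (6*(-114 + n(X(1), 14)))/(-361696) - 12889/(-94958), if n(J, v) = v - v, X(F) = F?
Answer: 590856377/4293241096 ≈ 0.13762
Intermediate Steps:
n(J, v) = 0
(6*(-114 + n(X(1), 14)))/(-361696) - 12889/(-94958) = (6*(-114 + 0))/(-361696) - 12889/(-94958) = (6*(-114))*(-1/361696) - 12889*(-1/94958) = -684*(-1/361696) + 12889/94958 = 171/90424 + 12889/94958 = 590856377/4293241096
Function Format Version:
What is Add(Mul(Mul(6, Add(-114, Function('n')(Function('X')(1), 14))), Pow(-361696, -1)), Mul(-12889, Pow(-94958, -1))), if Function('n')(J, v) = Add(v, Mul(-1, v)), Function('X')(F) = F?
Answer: Rational(590856377, 4293241096) ≈ 0.13762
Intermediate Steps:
Function('n')(J, v) = 0
Add(Mul(Mul(6, Add(-114, Function('n')(Function('X')(1), 14))), Pow(-361696, -1)), Mul(-12889, Pow(-94958, -1))) = Add(Mul(Mul(6, Add(-114, 0)), Pow(-361696, -1)), Mul(-12889, Pow(-94958, -1))) = Add(Mul(Mul(6, -114), Rational(-1, 361696)), Mul(-12889, Rational(-1, 94958))) = Add(Mul(-684, Rational(-1, 361696)), Rational(12889, 94958)) = Add(Rational(171, 90424), Rational(12889, 94958)) = Rational(590856377, 4293241096)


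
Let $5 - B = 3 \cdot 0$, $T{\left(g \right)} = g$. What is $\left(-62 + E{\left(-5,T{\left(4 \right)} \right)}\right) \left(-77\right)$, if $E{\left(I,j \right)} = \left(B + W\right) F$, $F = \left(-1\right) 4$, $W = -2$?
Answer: $5698$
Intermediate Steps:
$B = 5$ ($B = 5 - 3 \cdot 0 = 5 - 0 = 5 + 0 = 5$)
$F = -4$
$E{\left(I,j \right)} = -12$ ($E{\left(I,j \right)} = \left(5 - 2\right) \left(-4\right) = 3 \left(-4\right) = -12$)
$\left(-62 + E{\left(-5,T{\left(4 \right)} \right)}\right) \left(-77\right) = \left(-62 - 12\right) \left(-77\right) = \left(-74\right) \left(-77\right) = 5698$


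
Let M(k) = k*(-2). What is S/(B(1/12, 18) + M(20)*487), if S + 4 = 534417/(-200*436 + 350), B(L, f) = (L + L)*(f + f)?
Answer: 1523/2921100 ≈ 0.00052138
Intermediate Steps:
M(k) = -2*k
B(L, f) = 4*L*f (B(L, f) = (2*L)*(2*f) = 4*L*f)
S = -1523/150 (S = -4 + 534417/(-200*436 + 350) = -4 + 534417/(-87200 + 350) = -4 + 534417/(-86850) = -4 + 534417*(-1/86850) = -4 - 923/150 = -1523/150 ≈ -10.153)
S/(B(1/12, 18) + M(20)*487) = -1523/(150*(4*18/12 - 2*20*487)) = -1523/(150*(4*(1/12)*18 - 40*487)) = -1523/(150*(6 - 19480)) = -1523/150/(-19474) = -1523/150*(-1/19474) = 1523/2921100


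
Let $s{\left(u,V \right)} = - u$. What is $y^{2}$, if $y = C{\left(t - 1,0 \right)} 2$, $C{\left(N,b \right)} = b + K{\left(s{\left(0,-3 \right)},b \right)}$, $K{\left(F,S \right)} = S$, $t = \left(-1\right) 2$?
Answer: $0$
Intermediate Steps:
$t = -2$
$C{\left(N,b \right)} = 2 b$ ($C{\left(N,b \right)} = b + b = 2 b$)
$y = 0$ ($y = 2 \cdot 0 \cdot 2 = 0 \cdot 2 = 0$)
$y^{2} = 0^{2} = 0$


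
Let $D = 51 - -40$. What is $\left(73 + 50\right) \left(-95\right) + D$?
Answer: $-11594$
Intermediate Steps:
$D = 91$ ($D = 51 + 40 = 91$)
$\left(73 + 50\right) \left(-95\right) + D = \left(73 + 50\right) \left(-95\right) + 91 = 123 \left(-95\right) + 91 = -11685 + 91 = -11594$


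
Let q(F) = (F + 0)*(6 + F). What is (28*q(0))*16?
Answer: 0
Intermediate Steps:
q(F) = F*(6 + F)
(28*q(0))*16 = (28*(0*(6 + 0)))*16 = (28*(0*6))*16 = (28*0)*16 = 0*16 = 0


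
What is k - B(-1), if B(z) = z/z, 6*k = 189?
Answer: 61/2 ≈ 30.500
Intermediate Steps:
k = 63/2 (k = (1/6)*189 = 63/2 ≈ 31.500)
B(z) = 1
k - B(-1) = 63/2 - 1*1 = 63/2 - 1 = 61/2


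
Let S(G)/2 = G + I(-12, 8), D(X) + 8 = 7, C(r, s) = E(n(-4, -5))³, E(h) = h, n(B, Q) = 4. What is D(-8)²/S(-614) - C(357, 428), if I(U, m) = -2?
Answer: -78849/1232 ≈ -64.001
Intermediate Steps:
C(r, s) = 64 (C(r, s) = 4³ = 64)
D(X) = -1 (D(X) = -8 + 7 = -1)
S(G) = -4 + 2*G (S(G) = 2*(G - 2) = 2*(-2 + G) = -4 + 2*G)
D(-8)²/S(-614) - C(357, 428) = (-1)²/(-4 + 2*(-614)) - 1*64 = 1/(-4 - 1228) - 64 = 1/(-1232) - 64 = 1*(-1/1232) - 64 = -1/1232 - 64 = -78849/1232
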